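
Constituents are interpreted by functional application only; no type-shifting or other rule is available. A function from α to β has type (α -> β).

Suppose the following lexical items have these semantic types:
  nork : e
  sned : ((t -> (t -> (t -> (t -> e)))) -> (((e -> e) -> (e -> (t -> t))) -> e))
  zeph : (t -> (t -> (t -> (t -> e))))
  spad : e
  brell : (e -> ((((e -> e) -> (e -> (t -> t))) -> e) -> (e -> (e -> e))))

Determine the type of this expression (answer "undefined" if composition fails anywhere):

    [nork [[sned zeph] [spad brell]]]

[sned zeph]: ((t -> (t -> (t -> (t -> e)))) -> (((e -> e) -> (e -> (t -> t))) -> e)) applied to (t -> (t -> (t -> (t -> e)))) yields (((e -> e) -> (e -> (t -> t))) -> e).
[spad brell]: (e -> ((((e -> e) -> (e -> (t -> t))) -> e) -> (e -> (e -> e)))) applied to e yields ((((e -> e) -> (e -> (t -> t))) -> e) -> (e -> (e -> e))).
[[sned zeph] [spad brell]]: ((((e -> e) -> (e -> (t -> t))) -> e) -> (e -> (e -> e))) applied to (((e -> e) -> (e -> (t -> t))) -> e) yields (e -> (e -> e)).
[nork [[sned zeph] [spad brell]]]: (e -> (e -> e)) applied to e yields (e -> e).

(e -> e)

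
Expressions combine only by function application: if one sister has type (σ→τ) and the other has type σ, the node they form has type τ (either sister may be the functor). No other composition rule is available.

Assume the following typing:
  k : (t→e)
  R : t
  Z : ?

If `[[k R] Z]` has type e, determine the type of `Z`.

At [[k R] Z] (required: e): [k R] is e, which is not a function with range e; hence Z is the functor — type (e→e).

(e→e)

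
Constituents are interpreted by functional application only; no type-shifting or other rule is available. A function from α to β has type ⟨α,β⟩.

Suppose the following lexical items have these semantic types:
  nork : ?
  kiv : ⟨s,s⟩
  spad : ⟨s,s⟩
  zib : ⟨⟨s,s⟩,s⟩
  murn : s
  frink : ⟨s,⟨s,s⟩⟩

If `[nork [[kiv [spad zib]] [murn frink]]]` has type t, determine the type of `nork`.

⟨s,t⟩

[nork [[kiv [spad zib]] [murn frink]]] must have type t. The sister [[kiv [spad zib]] [murn frink]] has type s; that is not a function onto t, so nork must be the functor, of type ⟨s,t⟩.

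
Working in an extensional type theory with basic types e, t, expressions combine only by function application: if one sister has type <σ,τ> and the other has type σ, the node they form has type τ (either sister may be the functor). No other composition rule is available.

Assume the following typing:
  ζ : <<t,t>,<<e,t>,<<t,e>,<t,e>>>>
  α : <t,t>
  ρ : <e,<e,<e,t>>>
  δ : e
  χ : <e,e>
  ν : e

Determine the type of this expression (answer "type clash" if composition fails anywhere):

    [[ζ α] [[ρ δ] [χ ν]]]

[ζ α]: functor ζ : <<t,t>,<<e,t>,<<t,e>,<t,e>>>>, argument α : <t,t>; result <<e,t>,<<t,e>,<t,e>>>.
[ρ δ]: functor ρ : <e,<e,<e,t>>>, argument δ : e; result <e,<e,t>>.
[χ ν]: functor χ : <e,e>, argument ν : e; result e.
[[ρ δ] [χ ν]]: functor [ρ δ] : <e,<e,t>>, argument [χ ν] : e; result <e,t>.
[[ζ α] [[ρ δ] [χ ν]]]: functor [ζ α] : <<e,t>,<<t,e>,<t,e>>>, argument [[ρ δ] [χ ν]] : <e,t>; result <<t,e>,<t,e>>.

<<t,e>,<t,e>>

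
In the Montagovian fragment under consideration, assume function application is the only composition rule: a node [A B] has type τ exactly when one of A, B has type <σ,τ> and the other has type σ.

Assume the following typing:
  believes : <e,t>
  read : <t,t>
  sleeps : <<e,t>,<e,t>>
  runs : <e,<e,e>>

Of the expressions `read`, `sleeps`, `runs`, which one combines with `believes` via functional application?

read : <t,t> — no; believes wants e, and read wants t.
sleeps — combines: sleeps : <<e,t>,<e,t>> takes believes : <e,t> as argument, giving <e,t>.
runs : <e,<e,e>> — no; believes wants e, and runs wants e.

sleeps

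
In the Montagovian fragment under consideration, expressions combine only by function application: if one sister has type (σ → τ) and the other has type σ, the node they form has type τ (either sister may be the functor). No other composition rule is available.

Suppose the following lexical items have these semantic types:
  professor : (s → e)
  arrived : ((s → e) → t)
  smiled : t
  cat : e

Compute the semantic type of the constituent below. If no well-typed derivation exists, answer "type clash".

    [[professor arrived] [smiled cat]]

type clash

[professor arrived] — arrived of type ((s → e) → t) combines with professor of type (s → e): type t.
[smiled cat]: t with e — neither is a function whose domain matches the other; composition fails here.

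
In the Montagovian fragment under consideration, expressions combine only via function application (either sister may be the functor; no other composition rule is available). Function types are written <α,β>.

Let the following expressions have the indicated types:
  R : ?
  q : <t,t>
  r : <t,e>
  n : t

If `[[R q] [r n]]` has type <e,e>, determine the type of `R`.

For [[R q] [r n]] to have type <e,e> with [r n] of type e, [R q] must be the function: [R q] : <e,<e,e>>.
For [R q] to have type <e,<e,e>> with q of type <t,t>, R must be the function: R : <<t,t>,<e,<e,e>>>.

<<t,t>,<e,<e,e>>>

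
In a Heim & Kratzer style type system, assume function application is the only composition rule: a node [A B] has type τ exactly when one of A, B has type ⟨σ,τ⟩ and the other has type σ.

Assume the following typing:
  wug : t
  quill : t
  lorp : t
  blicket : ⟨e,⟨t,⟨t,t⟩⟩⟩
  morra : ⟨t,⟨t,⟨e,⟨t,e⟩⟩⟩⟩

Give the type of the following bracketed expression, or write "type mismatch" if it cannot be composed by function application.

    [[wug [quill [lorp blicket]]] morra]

[lorp blicket]: t with ⟨e,⟨t,⟨t,t⟩⟩⟩ — neither is a function whose domain matches the other; composition fails here.

type mismatch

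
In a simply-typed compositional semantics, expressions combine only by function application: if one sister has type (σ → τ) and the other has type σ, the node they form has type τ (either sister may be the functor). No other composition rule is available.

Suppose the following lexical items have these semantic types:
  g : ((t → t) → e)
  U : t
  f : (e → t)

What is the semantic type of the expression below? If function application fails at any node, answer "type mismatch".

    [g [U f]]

type mismatch

[U f]: t with (e → t) — neither is a function whose domain matches the other; composition fails here.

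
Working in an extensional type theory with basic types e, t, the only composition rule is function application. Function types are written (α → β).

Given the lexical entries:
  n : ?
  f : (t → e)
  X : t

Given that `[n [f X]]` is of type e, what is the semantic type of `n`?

(e → e)

[n [f X]] is required to be e. [f X] : e cannot yield e as functor, so n : (e → e).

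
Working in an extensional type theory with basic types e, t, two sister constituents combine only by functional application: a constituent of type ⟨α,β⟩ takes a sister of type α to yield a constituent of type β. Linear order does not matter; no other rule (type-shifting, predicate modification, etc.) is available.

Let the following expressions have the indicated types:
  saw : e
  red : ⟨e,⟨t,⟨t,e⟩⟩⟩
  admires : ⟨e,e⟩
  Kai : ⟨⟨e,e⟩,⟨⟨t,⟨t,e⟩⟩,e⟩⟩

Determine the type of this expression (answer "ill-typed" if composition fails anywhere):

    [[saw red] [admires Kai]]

e

[saw red]: red is ⟨e,⟨t,⟨t,e⟩⟩⟩, saw is e; result ⟨t,⟨t,e⟩⟩.
[admires Kai]: Kai is ⟨⟨e,e⟩,⟨⟨t,⟨t,e⟩⟩,e⟩⟩, admires is ⟨e,e⟩; result ⟨⟨t,⟨t,e⟩⟩,e⟩.
[[saw red] [admires Kai]]: [admires Kai] is ⟨⟨t,⟨t,e⟩⟩,e⟩, [saw red] is ⟨t,⟨t,e⟩⟩; result e.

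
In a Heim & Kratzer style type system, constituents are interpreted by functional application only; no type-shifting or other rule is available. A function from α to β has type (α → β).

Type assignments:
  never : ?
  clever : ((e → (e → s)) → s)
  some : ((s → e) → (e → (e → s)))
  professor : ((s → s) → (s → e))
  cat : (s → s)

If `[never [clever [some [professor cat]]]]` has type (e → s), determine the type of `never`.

(s → (e → s))

For [never [clever [some [professor cat]]]] to have type (e → s) with [clever [some [professor cat]]] of type s, never must be the function: never : (s → (e → s)).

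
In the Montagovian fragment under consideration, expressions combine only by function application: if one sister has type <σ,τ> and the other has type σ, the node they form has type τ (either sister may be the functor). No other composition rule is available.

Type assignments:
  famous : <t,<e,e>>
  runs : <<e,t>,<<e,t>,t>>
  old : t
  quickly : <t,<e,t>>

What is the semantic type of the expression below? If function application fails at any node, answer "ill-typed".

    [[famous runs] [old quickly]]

ill-typed

[famous runs]: <t,<e,e>> and <<e,t>,<<e,t>,t>> cannot combine by function application — type clash.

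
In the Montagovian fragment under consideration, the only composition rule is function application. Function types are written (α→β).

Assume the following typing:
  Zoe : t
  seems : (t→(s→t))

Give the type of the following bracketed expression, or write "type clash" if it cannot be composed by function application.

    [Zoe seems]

[Zoe seems]: seems is (t→(s→t)), Zoe is t; result (s→t).

(s→t)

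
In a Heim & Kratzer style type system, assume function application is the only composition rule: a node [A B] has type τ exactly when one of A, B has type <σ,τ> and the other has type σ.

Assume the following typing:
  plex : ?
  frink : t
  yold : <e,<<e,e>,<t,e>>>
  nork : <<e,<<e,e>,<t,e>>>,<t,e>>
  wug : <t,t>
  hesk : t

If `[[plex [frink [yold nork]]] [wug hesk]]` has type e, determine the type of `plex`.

For [[plex [frink [yold nork]]] [wug hesk]] to have type e with [wug hesk] of type t, [plex [frink [yold nork]]] must be the function: [plex [frink [yold nork]]] : <t,e>.
For [plex [frink [yold nork]]] to have type <t,e> with [frink [yold nork]] of type e, plex must be the function: plex : <e,<t,e>>.

<e,<t,e>>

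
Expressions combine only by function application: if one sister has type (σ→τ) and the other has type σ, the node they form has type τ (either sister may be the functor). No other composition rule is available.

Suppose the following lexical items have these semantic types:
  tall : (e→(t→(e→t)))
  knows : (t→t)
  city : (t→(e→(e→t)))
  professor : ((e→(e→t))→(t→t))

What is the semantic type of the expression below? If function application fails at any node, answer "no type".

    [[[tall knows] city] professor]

[tall knows]: (e→(t→(e→t))) and (t→t) cannot combine by function application — type clash.

no type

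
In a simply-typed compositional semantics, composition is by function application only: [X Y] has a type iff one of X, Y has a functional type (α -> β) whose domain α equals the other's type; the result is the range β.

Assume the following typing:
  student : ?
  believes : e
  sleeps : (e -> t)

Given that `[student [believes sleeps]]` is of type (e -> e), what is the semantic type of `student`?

(t -> (e -> e))

At [student [believes sleeps]] (required: (e -> e)): [believes sleeps] is t, which is not a function with range (e -> e); hence student is the functor — type (t -> (e -> e)).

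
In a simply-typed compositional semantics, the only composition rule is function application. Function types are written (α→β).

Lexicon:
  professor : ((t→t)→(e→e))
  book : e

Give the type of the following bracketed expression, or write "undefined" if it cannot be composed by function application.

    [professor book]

undefined

[professor book]: ((t→t)→(e→e)) and e cannot combine by function application — type clash.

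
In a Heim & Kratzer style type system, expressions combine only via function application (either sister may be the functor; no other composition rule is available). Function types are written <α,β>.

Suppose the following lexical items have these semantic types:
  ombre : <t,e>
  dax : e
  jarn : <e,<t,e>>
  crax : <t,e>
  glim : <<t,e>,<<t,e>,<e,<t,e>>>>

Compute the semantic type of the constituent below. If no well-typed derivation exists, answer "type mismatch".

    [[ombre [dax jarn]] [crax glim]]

type mismatch

[dax jarn]: functor jarn : <e,<t,e>>, argument dax : e; result <t,e>.
[ombre [dax jarn]]: <t,e> with <t,e> — neither is a function whose domain matches the other; composition fails here.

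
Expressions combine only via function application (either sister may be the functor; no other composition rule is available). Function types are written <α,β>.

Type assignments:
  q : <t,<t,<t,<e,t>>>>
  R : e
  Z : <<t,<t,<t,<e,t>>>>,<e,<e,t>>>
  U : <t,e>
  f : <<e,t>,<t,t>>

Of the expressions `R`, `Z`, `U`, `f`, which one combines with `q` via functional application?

Z

R : e — no; q wants t, and R wants nothing (atomic).
Z — combines: Z : <<t,<t,<t,<e,t>>>>,<e,<e,t>>> takes q : <t,<t,<t,<e,t>>>> as argument, giving <e,<e,t>>.
U : <t,e> — no; q wants t, and U wants t.
f : <<e,t>,<t,t>> — no; q wants t, and f wants <e,t>.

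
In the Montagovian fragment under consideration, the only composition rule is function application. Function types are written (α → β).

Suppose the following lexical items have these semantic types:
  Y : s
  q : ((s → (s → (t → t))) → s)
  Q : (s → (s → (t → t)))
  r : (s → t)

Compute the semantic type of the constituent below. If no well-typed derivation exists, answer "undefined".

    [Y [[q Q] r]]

undefined

[q Q]: q is ((s → (s → (t → t))) → s), Q is (s → (s → (t → t))); result s.
[[q Q] r]: r is (s → t), [q Q] is s; result t.
At [Y [[q Q] r]]: neither s nor t can take the other as argument; the node is ill-typed.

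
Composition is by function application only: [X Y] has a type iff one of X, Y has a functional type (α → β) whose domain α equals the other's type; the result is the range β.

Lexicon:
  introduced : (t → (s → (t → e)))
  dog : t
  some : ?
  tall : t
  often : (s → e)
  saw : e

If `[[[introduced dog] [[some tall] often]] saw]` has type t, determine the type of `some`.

[[[introduced dog] [[some tall] often]] saw] is required to be t. saw : e cannot yield t as functor, so [[introduced dog] [[some tall] often]] : (e → t).
[[introduced dog] [[some tall] often]] is required to be (e → t). [introduced dog] : (s → (t → e)) cannot yield (e → t) as functor, so [[some tall] often] : ((s → (t → e)) → (e → t)).
[[some tall] often] is required to be ((s → (t → e)) → (e → t)). often : (s → e) cannot yield ((s → (t → e)) → (e → t)) as functor, so [some tall] : ((s → e) → ((s → (t → e)) → (e → t))).
[some tall] is required to be ((s → e) → ((s → (t → e)) → (e → t))). tall : t cannot yield ((s → e) → ((s → (t → e)) → (e → t))) as functor, so some : (t → ((s → e) → ((s → (t → e)) → (e → t)))).

(t → ((s → e) → ((s → (t → e)) → (e → t))))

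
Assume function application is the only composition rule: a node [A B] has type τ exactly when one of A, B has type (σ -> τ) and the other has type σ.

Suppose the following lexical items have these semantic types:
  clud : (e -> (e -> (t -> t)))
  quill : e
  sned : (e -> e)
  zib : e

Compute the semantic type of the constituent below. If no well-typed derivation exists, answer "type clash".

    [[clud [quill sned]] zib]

[quill sned]: functor sned : (e -> e), argument quill : e; result e.
[clud [quill sned]]: functor clud : (e -> (e -> (t -> t))), argument [quill sned] : e; result (e -> (t -> t)).
[[clud [quill sned]] zib]: functor [clud [quill sned]] : (e -> (t -> t)), argument zib : e; result (t -> t).

(t -> t)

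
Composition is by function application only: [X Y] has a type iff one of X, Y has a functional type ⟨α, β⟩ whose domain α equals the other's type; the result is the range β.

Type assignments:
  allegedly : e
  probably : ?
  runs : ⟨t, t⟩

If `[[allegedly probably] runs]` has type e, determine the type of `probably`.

⟨e, ⟨⟨t, t⟩, e⟩⟩

[[allegedly probably] runs] must have type e. The sister runs has type ⟨t, t⟩; that is not a function onto e, so [allegedly probably] must be the functor, of type ⟨⟨t, t⟩, e⟩.
[allegedly probably] must have type ⟨⟨t, t⟩, e⟩. The sister allegedly has type e; that is not a function onto ⟨⟨t, t⟩, e⟩, so probably must be the functor, of type ⟨e, ⟨⟨t, t⟩, e⟩⟩.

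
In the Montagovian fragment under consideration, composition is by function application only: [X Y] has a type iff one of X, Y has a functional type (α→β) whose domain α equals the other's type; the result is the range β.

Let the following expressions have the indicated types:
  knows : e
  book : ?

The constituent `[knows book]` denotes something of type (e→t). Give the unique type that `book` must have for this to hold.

(e→(e→t))

For [knows book] to have type (e→t) with knows of type e, book must be the function: book : (e→(e→t)).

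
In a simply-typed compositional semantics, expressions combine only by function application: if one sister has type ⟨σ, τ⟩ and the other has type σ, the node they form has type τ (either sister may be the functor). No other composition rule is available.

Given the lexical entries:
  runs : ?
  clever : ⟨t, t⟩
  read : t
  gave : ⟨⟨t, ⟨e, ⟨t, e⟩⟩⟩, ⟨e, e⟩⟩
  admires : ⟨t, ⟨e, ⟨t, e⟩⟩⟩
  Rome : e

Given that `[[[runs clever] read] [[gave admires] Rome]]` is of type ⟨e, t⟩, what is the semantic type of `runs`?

⟨⟨t, t⟩, ⟨t, ⟨e, ⟨e, t⟩⟩⟩⟩

[[[runs clever] read] [[gave admires] Rome]] is required to be ⟨e, t⟩. [[gave admires] Rome] : e cannot yield ⟨e, t⟩ as functor, so [[runs clever] read] : ⟨e, ⟨e, t⟩⟩.
[[runs clever] read] is required to be ⟨e, ⟨e, t⟩⟩. read : t cannot yield ⟨e, ⟨e, t⟩⟩ as functor, so [runs clever] : ⟨t, ⟨e, ⟨e, t⟩⟩⟩.
[runs clever] is required to be ⟨t, ⟨e, ⟨e, t⟩⟩⟩. clever : ⟨t, t⟩ cannot yield ⟨t, ⟨e, ⟨e, t⟩⟩⟩ as functor, so runs : ⟨⟨t, t⟩, ⟨t, ⟨e, ⟨e, t⟩⟩⟩⟩.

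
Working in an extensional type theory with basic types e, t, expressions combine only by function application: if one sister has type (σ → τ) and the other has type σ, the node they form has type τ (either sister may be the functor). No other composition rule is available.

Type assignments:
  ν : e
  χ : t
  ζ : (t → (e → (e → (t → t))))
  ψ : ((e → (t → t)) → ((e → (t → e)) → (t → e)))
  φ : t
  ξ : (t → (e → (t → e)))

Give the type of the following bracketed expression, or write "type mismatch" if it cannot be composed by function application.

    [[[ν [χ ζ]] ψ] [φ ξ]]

(t → e)

[χ ζ]: ζ is (t → (e → (e → (t → t)))), χ is t; result (e → (e → (t → t))).
[ν [χ ζ]]: [χ ζ] is (e → (e → (t → t))), ν is e; result (e → (t → t)).
[[ν [χ ζ]] ψ]: ψ is ((e → (t → t)) → ((e → (t → e)) → (t → e))), [ν [χ ζ]] is (e → (t → t)); result ((e → (t → e)) → (t → e)).
[φ ξ]: ξ is (t → (e → (t → e))), φ is t; result (e → (t → e)).
[[[ν [χ ζ]] ψ] [φ ξ]]: [[ν [χ ζ]] ψ] is ((e → (t → e)) → (t → e)), [φ ξ] is (e → (t → e)); result (t → e).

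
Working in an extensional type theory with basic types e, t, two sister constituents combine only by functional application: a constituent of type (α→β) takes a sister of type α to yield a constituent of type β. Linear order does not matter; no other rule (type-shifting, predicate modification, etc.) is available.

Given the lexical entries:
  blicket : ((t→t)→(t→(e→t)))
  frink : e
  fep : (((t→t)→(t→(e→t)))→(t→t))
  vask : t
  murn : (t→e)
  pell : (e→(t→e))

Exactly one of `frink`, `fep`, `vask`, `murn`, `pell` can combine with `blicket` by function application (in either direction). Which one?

fep

frink : e — neither side's domain matches the other.
fep — combines: fep : (((t→t)→(t→(e→t)))→(t→t)) takes blicket : ((t→t)→(t→(e→t))) as argument, giving (t→t).
vask : t — neither side's domain matches the other.
murn : (t→e) — neither side's domain matches the other.
pell : (e→(t→e)) — neither side's domain matches the other.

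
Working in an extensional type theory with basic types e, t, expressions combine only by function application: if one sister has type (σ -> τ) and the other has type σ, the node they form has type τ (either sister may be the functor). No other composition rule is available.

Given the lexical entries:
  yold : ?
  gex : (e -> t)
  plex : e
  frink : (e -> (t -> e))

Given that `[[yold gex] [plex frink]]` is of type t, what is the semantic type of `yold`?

((e -> t) -> ((t -> e) -> t))

[[yold gex] [plex frink]] is required to be t. [plex frink] : (t -> e) cannot yield t as functor, so [yold gex] : ((t -> e) -> t).
[yold gex] is required to be ((t -> e) -> t). gex : (e -> t) cannot yield ((t -> e) -> t) as functor, so yold : ((e -> t) -> ((t -> e) -> t)).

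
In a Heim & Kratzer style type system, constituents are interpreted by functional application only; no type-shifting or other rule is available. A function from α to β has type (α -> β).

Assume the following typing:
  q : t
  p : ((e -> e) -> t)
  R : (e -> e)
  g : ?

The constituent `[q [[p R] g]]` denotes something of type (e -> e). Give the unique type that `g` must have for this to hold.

For [q [[p R] g]] to have type (e -> e) with q of type t, [[p R] g] must be the function: [[p R] g] : (t -> (e -> e)).
For [[p R] g] to have type (t -> (e -> e)) with [p R] of type t, g must be the function: g : (t -> (t -> (e -> e))).

(t -> (t -> (e -> e)))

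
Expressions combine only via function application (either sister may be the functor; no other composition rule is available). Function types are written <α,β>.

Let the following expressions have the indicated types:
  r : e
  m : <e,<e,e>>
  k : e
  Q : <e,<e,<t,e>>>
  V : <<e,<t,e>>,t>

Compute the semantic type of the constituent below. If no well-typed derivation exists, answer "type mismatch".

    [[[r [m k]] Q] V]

At [m k], m : <e,<e,e>> takes k : e, giving <e,e>.
At [r [m k]], [m k] : <e,e> takes r : e, giving e.
At [[r [m k]] Q], Q : <e,<e,<t,e>>> takes [r [m k]] : e, giving <e,<t,e>>.
At [[[r [m k]] Q] V], V : <<e,<t,e>>,t> takes [[r [m k]] Q] : <e,<t,e>>, giving t.

t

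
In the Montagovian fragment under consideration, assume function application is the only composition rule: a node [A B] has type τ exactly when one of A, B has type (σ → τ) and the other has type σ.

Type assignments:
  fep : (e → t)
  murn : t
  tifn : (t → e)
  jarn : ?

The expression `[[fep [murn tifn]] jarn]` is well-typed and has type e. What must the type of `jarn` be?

(t → e)

[[fep [murn tifn]] jarn] must have type e. The sister [fep [murn tifn]] has type t; that is not a function onto e, so jarn must be the functor, of type (t → e).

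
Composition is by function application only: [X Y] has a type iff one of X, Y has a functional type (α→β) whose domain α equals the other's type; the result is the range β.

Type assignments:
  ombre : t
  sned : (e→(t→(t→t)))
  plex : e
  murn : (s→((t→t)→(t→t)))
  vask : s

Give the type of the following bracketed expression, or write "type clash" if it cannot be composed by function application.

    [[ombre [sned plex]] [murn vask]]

[sned plex]: (e→(t→(t→t))) applied to e yields (t→(t→t)).
[ombre [sned plex]]: (t→(t→t)) applied to t yields (t→t).
[murn vask]: (s→((t→t)→(t→t))) applied to s yields ((t→t)→(t→t)).
[[ombre [sned plex]] [murn vask]]: ((t→t)→(t→t)) applied to (t→t) yields (t→t).

(t→t)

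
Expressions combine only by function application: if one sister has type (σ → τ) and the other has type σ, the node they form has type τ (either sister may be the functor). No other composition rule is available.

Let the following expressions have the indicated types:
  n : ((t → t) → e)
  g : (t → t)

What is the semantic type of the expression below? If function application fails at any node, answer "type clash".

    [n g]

e

[n g]: n is ((t → t) → e), g is (t → t); result e.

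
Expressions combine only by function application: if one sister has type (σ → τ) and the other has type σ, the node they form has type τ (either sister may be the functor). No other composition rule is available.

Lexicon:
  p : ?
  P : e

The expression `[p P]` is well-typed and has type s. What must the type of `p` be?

(e → s)

For [p P] to have type s with P of type e, p must be the function: p : (e → s).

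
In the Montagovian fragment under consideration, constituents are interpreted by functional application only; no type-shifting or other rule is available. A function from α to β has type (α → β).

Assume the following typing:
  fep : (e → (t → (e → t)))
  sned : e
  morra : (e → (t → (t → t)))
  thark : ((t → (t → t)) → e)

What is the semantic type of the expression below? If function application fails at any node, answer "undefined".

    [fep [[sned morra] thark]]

[sned morra] — morra of type (e → (t → (t → t))) combines with sned of type e: type (t → (t → t)).
[[sned morra] thark] — thark of type ((t → (t → t)) → e) combines with [sned morra] of type (t → (t → t)): type e.
[fep [[sned morra] thark]] — fep of type (e → (t → (e → t))) combines with [[sned morra] thark] of type e: type (t → (e → t)).

(t → (e → t))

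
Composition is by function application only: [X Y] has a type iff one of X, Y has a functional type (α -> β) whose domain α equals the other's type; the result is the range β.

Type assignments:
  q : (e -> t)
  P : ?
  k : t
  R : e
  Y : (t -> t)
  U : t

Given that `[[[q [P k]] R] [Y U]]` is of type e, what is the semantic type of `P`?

(t -> ((e -> t) -> (e -> (t -> e))))

[[[q [P k]] R] [Y U]] is required to be e. [Y U] : t cannot yield e as functor, so [[q [P k]] R] : (t -> e).
[[q [P k]] R] is required to be (t -> e). R : e cannot yield (t -> e) as functor, so [q [P k]] : (e -> (t -> e)).
[q [P k]] is required to be (e -> (t -> e)). q : (e -> t) cannot yield (e -> (t -> e)) as functor, so [P k] : ((e -> t) -> (e -> (t -> e))).
[P k] is required to be ((e -> t) -> (e -> (t -> e))). k : t cannot yield ((e -> t) -> (e -> (t -> e))) as functor, so P : (t -> ((e -> t) -> (e -> (t -> e)))).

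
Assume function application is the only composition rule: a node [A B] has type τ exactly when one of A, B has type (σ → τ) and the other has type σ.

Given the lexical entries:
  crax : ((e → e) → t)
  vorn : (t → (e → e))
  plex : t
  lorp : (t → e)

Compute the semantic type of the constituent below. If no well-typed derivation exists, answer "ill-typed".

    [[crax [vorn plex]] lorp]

[vorn plex] — vorn of type (t → (e → e)) combines with plex of type t: type (e → e).
[crax [vorn plex]] — crax of type ((e → e) → t) combines with [vorn plex] of type (e → e): type t.
[[crax [vorn plex]] lorp] — lorp of type (t → e) combines with [crax [vorn plex]] of type t: type e.

e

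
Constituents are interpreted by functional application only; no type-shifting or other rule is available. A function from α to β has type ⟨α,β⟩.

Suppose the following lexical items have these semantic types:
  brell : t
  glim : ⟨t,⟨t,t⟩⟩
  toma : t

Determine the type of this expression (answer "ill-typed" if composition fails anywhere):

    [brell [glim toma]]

At [glim toma], glim : ⟨t,⟨t,t⟩⟩ takes toma : t, giving ⟨t,t⟩.
At [brell [glim toma]], [glim toma] : ⟨t,t⟩ takes brell : t, giving t.

t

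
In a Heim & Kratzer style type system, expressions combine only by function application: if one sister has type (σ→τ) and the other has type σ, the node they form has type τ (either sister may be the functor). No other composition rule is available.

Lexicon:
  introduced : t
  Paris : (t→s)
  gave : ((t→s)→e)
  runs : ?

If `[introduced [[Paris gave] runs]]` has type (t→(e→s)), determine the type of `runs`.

For [introduced [[Paris gave] runs]] to have type (t→(e→s)) with introduced of type t, [[Paris gave] runs] must be the function: [[Paris gave] runs] : (t→(t→(e→s))).
For [[Paris gave] runs] to have type (t→(t→(e→s))) with [Paris gave] of type e, runs must be the function: runs : (e→(t→(t→(e→s)))).

(e→(t→(t→(e→s))))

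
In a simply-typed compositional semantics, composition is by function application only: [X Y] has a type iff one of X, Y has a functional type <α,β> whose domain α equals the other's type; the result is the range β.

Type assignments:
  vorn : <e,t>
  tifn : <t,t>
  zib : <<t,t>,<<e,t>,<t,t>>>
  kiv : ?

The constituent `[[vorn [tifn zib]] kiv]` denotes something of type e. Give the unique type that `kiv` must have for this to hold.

[[vorn [tifn zib]] kiv] is required to be e. [vorn [tifn zib]] : <t,t> cannot yield e as functor, so kiv : <<t,t>,e>.

<<t,t>,e>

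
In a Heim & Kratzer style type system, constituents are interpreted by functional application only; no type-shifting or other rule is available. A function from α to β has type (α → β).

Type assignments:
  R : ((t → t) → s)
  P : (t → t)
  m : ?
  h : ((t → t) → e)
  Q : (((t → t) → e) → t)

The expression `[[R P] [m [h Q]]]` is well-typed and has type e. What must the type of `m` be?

[[R P] [m [h Q]]] must have type e. The sister [R P] has type s; that is not a function onto e, so [m [h Q]] must be the functor, of type (s → e).
[m [h Q]] must have type (s → e). The sister [h Q] has type t; that is not a function onto (s → e), so m must be the functor, of type (t → (s → e)).

(t → (s → e))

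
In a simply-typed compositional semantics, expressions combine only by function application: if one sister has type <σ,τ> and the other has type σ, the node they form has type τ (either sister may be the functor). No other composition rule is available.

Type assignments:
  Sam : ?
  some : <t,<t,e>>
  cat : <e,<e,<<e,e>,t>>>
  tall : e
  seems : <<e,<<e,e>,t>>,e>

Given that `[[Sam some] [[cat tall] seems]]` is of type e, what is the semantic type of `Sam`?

[[Sam some] [[cat tall] seems]] is required to be e. [[cat tall] seems] : e cannot yield e as functor, so [Sam some] : <e,e>.
[Sam some] is required to be <e,e>. some : <t,<t,e>> cannot yield <e,e> as functor, so Sam : <<t,<t,e>>,<e,e>>.

<<t,<t,e>>,<e,e>>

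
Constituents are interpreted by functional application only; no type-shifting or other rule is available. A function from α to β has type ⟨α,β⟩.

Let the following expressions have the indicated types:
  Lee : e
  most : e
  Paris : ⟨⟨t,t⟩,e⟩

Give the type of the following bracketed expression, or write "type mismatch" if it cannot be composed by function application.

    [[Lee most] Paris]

type mismatch

At [Lee most]: neither e nor e can take the other as argument; the node is ill-typed.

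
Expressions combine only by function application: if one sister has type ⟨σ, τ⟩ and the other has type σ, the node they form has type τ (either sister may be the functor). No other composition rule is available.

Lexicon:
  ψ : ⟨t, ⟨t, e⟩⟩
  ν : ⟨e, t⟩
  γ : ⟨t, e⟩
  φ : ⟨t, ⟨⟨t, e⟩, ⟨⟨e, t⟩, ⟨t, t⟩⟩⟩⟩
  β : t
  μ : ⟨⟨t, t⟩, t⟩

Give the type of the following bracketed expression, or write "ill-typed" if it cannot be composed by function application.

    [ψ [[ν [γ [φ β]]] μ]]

[φ β] — φ of type ⟨t, ⟨⟨t, e⟩, ⟨⟨e, t⟩, ⟨t, t⟩⟩⟩⟩ combines with β of type t: type ⟨⟨t, e⟩, ⟨⟨e, t⟩, ⟨t, t⟩⟩⟩.
[γ [φ β]] — [φ β] of type ⟨⟨t, e⟩, ⟨⟨e, t⟩, ⟨t, t⟩⟩⟩ combines with γ of type ⟨t, e⟩: type ⟨⟨e, t⟩, ⟨t, t⟩⟩.
[ν [γ [φ β]]] — [γ [φ β]] of type ⟨⟨e, t⟩, ⟨t, t⟩⟩ combines with ν of type ⟨e, t⟩: type ⟨t, t⟩.
[[ν [γ [φ β]]] μ] — μ of type ⟨⟨t, t⟩, t⟩ combines with [ν [γ [φ β]]] of type ⟨t, t⟩: type t.
[ψ [[ν [γ [φ β]]] μ]] — ψ of type ⟨t, ⟨t, e⟩⟩ combines with [[ν [γ [φ β]]] μ] of type t: type ⟨t, e⟩.

⟨t, e⟩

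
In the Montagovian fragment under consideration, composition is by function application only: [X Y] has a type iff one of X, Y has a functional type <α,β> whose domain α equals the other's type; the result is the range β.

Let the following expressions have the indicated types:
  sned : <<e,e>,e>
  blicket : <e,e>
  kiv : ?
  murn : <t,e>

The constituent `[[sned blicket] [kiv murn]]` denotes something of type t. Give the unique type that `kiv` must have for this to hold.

For [[sned blicket] [kiv murn]] to have type t with [sned blicket] of type e, [kiv murn] must be the function: [kiv murn] : <e,t>.
For [kiv murn] to have type <e,t> with murn of type <t,e>, kiv must be the function: kiv : <<t,e>,<e,t>>.

<<t,e>,<e,t>>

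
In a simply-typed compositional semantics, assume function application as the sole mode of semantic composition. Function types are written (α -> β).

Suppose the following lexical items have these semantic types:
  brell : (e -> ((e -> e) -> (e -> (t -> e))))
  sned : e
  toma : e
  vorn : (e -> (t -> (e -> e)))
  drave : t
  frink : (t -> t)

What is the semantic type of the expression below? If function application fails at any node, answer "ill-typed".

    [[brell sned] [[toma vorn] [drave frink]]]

(e -> (t -> e))

[brell sned]: (e -> ((e -> e) -> (e -> (t -> e)))) applied to e yields ((e -> e) -> (e -> (t -> e))).
[toma vorn]: (e -> (t -> (e -> e))) applied to e yields (t -> (e -> e)).
[drave frink]: (t -> t) applied to t yields t.
[[toma vorn] [drave frink]]: (t -> (e -> e)) applied to t yields (e -> e).
[[brell sned] [[toma vorn] [drave frink]]]: ((e -> e) -> (e -> (t -> e))) applied to (e -> e) yields (e -> (t -> e)).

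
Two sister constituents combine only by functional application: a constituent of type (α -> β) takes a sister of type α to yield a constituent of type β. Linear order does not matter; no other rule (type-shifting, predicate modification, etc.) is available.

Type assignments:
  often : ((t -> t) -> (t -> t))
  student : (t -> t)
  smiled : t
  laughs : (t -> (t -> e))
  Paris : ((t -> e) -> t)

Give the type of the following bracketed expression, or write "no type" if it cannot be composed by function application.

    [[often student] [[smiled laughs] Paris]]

[often student]: ((t -> t) -> (t -> t)) applied to (t -> t) yields (t -> t).
[smiled laughs]: (t -> (t -> e)) applied to t yields (t -> e).
[[smiled laughs] Paris]: ((t -> e) -> t) applied to (t -> e) yields t.
[[often student] [[smiled laughs] Paris]]: (t -> t) applied to t yields t.

t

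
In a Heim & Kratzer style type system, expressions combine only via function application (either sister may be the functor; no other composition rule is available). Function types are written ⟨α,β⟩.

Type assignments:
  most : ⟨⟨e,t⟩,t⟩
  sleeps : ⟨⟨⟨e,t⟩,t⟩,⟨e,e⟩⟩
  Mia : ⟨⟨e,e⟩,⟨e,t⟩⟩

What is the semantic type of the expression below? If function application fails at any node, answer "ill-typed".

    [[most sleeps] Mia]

⟨e,t⟩

[most sleeps] — sleeps of type ⟨⟨⟨e,t⟩,t⟩,⟨e,e⟩⟩ combines with most of type ⟨⟨e,t⟩,t⟩: type ⟨e,e⟩.
[[most sleeps] Mia] — Mia of type ⟨⟨e,e⟩,⟨e,t⟩⟩ combines with [most sleeps] of type ⟨e,e⟩: type ⟨e,t⟩.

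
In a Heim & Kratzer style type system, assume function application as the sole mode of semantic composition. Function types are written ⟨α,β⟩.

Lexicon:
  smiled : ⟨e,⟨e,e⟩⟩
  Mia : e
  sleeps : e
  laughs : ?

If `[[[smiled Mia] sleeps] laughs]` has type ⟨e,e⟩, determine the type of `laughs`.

⟨e,⟨e,e⟩⟩

For [[[smiled Mia] sleeps] laughs] to have type ⟨e,e⟩ with [[smiled Mia] sleeps] of type e, laughs must be the function: laughs : ⟨e,⟨e,e⟩⟩.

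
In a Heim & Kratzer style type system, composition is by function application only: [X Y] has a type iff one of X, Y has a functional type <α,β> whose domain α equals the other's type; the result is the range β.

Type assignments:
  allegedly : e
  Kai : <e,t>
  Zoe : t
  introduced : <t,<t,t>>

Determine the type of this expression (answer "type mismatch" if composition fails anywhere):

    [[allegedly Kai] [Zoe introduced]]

[allegedly Kai]: <e,t> applied to e yields t.
[Zoe introduced]: <t,<t,t>> applied to t yields <t,t>.
[[allegedly Kai] [Zoe introduced]]: <t,t> applied to t yields t.

t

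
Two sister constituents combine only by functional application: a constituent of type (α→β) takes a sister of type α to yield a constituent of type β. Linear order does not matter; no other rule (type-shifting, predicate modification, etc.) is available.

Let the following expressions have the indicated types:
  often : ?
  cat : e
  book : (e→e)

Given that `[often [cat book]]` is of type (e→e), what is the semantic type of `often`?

(e→(e→e))

[often [cat book]] must have type (e→e). The sister [cat book] has type e; that is not a function onto (e→e), so often must be the functor, of type (e→(e→e)).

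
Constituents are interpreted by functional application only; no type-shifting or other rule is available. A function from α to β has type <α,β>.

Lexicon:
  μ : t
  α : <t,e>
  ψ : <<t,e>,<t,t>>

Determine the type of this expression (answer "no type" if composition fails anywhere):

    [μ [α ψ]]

t

At [α ψ], ψ : <<t,e>,<t,t>> takes α : <t,e>, giving <t,t>.
At [μ [α ψ]], [α ψ] : <t,t> takes μ : t, giving t.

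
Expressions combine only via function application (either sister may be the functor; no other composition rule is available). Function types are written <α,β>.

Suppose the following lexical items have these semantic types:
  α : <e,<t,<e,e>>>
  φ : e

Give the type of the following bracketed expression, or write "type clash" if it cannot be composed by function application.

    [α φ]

<t,<e,e>>

[α φ]: α is <e,<t,<e,e>>>, φ is e; result <t,<e,e>>.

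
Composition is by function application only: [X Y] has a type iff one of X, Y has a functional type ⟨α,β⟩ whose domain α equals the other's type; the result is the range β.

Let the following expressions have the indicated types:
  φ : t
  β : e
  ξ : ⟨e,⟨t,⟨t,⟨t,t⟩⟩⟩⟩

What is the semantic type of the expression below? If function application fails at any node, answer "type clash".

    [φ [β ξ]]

⟨t,⟨t,t⟩⟩

At [β ξ], ξ : ⟨e,⟨t,⟨t,⟨t,t⟩⟩⟩⟩ takes β : e, giving ⟨t,⟨t,⟨t,t⟩⟩⟩.
At [φ [β ξ]], [β ξ] : ⟨t,⟨t,⟨t,t⟩⟩⟩ takes φ : t, giving ⟨t,⟨t,t⟩⟩.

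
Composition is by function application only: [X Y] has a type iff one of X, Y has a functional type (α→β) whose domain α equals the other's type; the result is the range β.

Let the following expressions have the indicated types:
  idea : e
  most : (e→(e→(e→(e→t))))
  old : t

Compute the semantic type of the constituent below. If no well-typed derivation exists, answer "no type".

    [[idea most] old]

At [idea most], most : (e→(e→(e→(e→t)))) takes idea : e, giving (e→(e→(e→t))).
At [[idea most] old]: neither (e→(e→(e→t))) nor t can take the other as argument; the node is ill-typed.

no type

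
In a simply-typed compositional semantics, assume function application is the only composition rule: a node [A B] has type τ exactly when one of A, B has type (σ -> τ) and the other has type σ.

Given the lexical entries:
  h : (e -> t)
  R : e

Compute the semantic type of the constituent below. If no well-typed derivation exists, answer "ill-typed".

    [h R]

t

[h R]: functor h : (e -> t), argument R : e; result t.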